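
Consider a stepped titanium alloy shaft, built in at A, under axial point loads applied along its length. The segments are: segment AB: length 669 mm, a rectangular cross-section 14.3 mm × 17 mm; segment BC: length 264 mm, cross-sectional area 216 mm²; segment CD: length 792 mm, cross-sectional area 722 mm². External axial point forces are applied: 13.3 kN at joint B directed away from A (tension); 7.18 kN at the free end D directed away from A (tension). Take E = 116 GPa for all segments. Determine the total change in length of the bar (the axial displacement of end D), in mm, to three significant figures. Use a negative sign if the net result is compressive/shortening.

0.629 mm

Internal axial forces (sectioning from the free end, tension +): N_CD = 7.18 kN, N_BC = 7.18 kN, N_AB = 20.48 kN.
A_AB = 243.1 mm².
δ_AB = 20480·669/(243.1·116000) = 0.4859 mm
δ_BC = 7180·264/(216·116000) = 0.07565 mm
δ_CD = 7180·792/(722·116000) = 0.0679 mm
δ = Σδ_i = 0.6294 mm.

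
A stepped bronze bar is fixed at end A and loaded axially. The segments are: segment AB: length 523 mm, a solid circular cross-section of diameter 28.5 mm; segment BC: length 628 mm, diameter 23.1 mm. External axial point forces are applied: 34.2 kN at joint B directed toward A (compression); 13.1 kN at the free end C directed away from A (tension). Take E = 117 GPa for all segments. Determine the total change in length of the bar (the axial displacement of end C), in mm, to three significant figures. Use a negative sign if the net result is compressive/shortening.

0.0199 mm

Internal axial forces (sectioning from the free end, tension +): N_BC = 13.1 kN, N_AB = -21.1 kN.
A_AB = 637.9 mm².
A_BC = 419.1 mm².
δ_AB = -21100·523/(637.9·117000) = -0.1478 mm
δ_BC = 13100·628/(419.1·117000) = 0.1678 mm
δ = Σδ_i = 0.01993 mm.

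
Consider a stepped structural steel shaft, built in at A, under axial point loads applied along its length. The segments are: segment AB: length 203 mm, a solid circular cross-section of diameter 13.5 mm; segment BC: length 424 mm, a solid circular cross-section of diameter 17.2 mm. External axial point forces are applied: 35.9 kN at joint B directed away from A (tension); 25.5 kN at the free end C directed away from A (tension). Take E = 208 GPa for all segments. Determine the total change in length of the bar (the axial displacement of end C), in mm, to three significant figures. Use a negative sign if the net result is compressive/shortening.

0.642 mm

Internal axial forces (sectioning from the free end, tension +): N_BC = 25.5 kN, N_AB = 61.4 kN.
A_AB = 143.1 mm².
A_BC = 232.4 mm².
δ_AB = 61400·203/(143.1·208000) = 0.4186 mm
δ_BC = 25500·424/(232.4·208000) = 0.2237 mm
δ = Σδ_i = 0.6424 mm.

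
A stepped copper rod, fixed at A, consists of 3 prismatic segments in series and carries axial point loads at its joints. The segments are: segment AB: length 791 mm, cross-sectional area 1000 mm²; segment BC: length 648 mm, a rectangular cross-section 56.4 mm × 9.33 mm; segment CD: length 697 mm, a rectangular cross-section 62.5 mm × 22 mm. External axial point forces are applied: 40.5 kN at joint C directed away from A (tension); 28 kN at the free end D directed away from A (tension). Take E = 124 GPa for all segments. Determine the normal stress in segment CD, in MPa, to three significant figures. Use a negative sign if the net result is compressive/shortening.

Internal axial forces (sectioning from the free end, tension +): N_CD = 28 kN, N_BC = 68.5 kN, N_AB = 68.5 kN.
A_CD = 1375 mm².
σ_CD = N_CD/A_CD = 28000/1375 = 20.36 MPa.

20.4 MPa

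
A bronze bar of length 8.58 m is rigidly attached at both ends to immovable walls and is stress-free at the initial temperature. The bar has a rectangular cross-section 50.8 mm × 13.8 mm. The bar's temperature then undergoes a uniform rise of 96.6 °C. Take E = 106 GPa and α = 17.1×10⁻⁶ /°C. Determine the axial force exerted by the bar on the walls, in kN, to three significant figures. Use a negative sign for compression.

-123 kN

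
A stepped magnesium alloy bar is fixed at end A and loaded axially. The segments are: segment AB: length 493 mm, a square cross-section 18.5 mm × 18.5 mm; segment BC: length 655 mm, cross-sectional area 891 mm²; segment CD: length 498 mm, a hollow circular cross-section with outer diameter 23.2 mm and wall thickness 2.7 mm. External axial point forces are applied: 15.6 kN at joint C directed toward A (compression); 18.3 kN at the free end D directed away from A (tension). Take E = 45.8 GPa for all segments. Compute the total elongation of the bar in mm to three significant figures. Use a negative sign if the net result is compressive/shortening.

Internal axial forces (sectioning from the free end, tension +): N_CD = 18.3 kN, N_BC = 2.7 kN, N_AB = 2.7 kN.
A_AB = 342.2 mm².
A_CD = 173.9 mm².
δ_AB = 2700·493/(342.2·45800) = 0.08492 mm
δ_BC = 2700·655/(891·45800) = 0.04334 mm
δ_CD = 18300·498/(173.9·45800) = 1.144 mm
δ = Σδ_i = 1.273 mm.

1.27 mm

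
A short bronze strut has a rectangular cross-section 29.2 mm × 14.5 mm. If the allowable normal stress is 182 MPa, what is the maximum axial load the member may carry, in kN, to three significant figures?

77.1 kN

A = 423.4 mm².
P_max = σ_allow · A = 182 · 423.4 = 77060 N = 77.06 kN.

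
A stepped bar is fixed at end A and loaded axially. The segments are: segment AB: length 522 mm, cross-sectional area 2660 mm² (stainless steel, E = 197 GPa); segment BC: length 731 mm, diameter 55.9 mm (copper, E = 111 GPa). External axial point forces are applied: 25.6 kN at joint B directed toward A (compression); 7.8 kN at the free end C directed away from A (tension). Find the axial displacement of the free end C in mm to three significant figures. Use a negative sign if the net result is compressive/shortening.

0.00320 mm

Internal axial forces (sectioning from the free end, tension +): N_BC = 7.8 kN, N_AB = -17.8 kN.
A_BC = 2454 mm².
δ_AB = -17800·522/(2660·197000) = -0.01773 mm
δ_BC = 7800·731/(2454·111000) = 0.02093 mm
δ = Σδ_i = 0.003199 mm.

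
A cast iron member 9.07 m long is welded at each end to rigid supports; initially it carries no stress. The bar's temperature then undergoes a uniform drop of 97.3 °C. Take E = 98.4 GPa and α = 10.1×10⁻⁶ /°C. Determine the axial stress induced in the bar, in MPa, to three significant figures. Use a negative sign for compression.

Free thermal expansion αLΔT = 10.1e-6 · 9070 · -97.3 = -8.913 mm.
The walls impose strain ε = −(-8.913)/9070 = 9.8273e-04; σ = Eε = 98400 · 9.8273e-04 = 96.7 MPa.

96.7 MPa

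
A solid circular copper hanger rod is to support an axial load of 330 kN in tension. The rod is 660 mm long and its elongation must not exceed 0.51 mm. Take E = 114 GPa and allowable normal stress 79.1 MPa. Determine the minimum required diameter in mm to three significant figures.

72.9 mm

Required area A ≥ P/σ_allow = 330000/79.1 = 4172 mm².
For a solid circular section, d ≥ √(4A/π) = 72.88 mm.
Elongation limit: A ≥ PL/(Eδ_allow) = 330000·660/(114000·0.51) = 3746 mm² ⇒ d ≥ 69.06 mm.
The stress limit governs.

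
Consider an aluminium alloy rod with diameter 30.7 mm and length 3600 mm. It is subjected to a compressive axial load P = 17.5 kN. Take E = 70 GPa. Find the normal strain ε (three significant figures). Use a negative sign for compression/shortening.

-3.38e-04

A = 740.2 mm².
σ = N/A = -23.64 MPa; ε = σ/E = -23.64/70000 = -3.377e-04.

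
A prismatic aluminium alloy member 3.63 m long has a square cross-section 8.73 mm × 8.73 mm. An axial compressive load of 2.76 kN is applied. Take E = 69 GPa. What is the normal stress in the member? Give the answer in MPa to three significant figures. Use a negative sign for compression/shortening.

A = 76.21 mm².
σ = N/A = -2760/76.21 = -36.21 MPa.

-36.2 MPa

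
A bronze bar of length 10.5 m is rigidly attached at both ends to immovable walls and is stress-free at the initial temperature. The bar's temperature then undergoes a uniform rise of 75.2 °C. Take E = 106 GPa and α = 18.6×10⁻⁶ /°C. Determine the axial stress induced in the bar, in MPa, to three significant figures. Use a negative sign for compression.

-148 MPa

Free thermal expansion αLΔT = 18.6e-6 · 10500 · 75.2 = 14.69 mm.
The walls impose strain ε = −(14.69)/10500 = -1.3987e-03; σ = Eε = 106000 · -1.3987e-03 = -148.3 MPa.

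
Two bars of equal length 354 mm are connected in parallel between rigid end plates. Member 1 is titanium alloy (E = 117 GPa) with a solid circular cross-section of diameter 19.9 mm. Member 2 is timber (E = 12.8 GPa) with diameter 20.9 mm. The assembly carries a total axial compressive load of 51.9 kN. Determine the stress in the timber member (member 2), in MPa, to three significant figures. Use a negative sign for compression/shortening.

A_1 = 311 mm².
A_2 = 343.1 mm².
Equal strain + equilibrium ⇒ each member carries load in proportion to AE: A₁E₁ = 36390000 N, A₂E₂ = 4391000 N, ΣAE = 40780000 N.
σ₂ = P·E₂/ΣAE = -51900·12800/40780000 = -16.29 MPa.

-16.3 MPa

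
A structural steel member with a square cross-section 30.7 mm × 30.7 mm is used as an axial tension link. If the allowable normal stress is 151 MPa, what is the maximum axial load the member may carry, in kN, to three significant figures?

142 kN

A = 942.5 mm².
P_max = σ_allow · A = 151 · 942.5 = 142300 N = 142.3 kN.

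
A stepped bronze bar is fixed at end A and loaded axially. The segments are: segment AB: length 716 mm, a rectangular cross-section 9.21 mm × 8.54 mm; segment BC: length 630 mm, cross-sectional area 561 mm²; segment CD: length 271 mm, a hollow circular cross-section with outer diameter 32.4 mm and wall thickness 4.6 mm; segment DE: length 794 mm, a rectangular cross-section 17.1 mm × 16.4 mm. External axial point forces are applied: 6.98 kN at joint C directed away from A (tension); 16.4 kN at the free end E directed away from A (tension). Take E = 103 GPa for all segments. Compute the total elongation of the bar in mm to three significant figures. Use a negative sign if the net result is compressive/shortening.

Internal axial forces (sectioning from the free end, tension +): N_DE = 16.4 kN, N_CD = 16.4 kN, N_BC = 23.38 kN, N_AB = 23.38 kN.
A_AB = 78.65 mm².
A_CD = 401.7 mm².
A_DE = 280.4 mm².
δ_AB = 23380·716/(78.65·103000) = 2.066 mm
δ_BC = 23380·630/(561·103000) = 0.2549 mm
δ_CD = 16400·271/(401.7·103000) = 0.1074 mm
δ_DE = 16400·794/(280.4·103000) = 0.4508 mm
δ = Σδ_i = 2.879 mm.

2.88 mm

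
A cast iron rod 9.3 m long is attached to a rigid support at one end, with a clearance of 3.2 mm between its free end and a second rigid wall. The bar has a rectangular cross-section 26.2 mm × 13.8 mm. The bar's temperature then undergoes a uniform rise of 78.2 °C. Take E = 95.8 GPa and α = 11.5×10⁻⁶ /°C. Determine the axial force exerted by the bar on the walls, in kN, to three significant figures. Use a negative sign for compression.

-19.2 kN

Free thermal expansion αLΔT = 11.5e-6 · 9300 · 78.2 = 8.363 mm.
The walls engage after the gap closes; constrained expansion = 8.363 − 3.2 = 5.163 mm.
The walls impose strain ε = −(5.163)/9300 = -5.5521e-04; σ = Eε = 95800 · -5.5521e-04 = -53.19 MPa.
Wall reaction R = σ·A = -53.19·361.6 = -19230 N = -19.23 kN.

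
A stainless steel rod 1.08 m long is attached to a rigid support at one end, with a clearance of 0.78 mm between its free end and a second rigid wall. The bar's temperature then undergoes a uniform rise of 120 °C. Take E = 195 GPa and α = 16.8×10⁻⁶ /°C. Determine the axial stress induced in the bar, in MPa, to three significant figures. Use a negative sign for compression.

-252 MPa

Free thermal expansion αLΔT = 16.8e-6 · 1080 · 120 = 2.177 mm.
The walls engage after the gap closes; constrained expansion = 2.177 − 0.78 = 1.397 mm.
The walls impose strain ε = −(1.397)/1080 = -1.2938e-03; σ = Eε = 195000 · -1.2938e-03 = -252.3 MPa.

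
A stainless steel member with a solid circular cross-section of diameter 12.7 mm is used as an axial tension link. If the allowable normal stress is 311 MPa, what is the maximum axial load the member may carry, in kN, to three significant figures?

A = 126.7 mm².
P_max = σ_allow · A = 311 · 126.7 = 39400 N = 39.4 kN.

39.4 kN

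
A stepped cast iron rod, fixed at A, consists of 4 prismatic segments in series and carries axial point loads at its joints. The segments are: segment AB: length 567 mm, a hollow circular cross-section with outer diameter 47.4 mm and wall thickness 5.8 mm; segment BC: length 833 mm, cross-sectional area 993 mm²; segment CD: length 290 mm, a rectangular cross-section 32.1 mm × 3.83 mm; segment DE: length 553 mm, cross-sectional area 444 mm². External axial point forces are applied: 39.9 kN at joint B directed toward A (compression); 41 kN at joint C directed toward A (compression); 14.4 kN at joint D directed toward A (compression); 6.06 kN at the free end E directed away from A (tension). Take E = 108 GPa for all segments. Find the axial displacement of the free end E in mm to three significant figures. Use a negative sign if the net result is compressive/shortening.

-1.11 mm

Internal axial forces (sectioning from the free end, tension +): N_DE = 6.06 kN, N_CD = -8.34 kN, N_BC = -49.34 kN, N_AB = -89.24 kN.
A_AB = 758 mm².
A_CD = 122.9 mm².
δ_AB = -89240·567/(758·108000) = -0.6181 mm
δ_BC = -49340·833/(993·108000) = -0.3832 mm
δ_CD = -8340·290/(122.9·108000) = -0.1822 mm
δ_DE = 6060·553/(444·108000) = 0.06989 mm
δ = Σδ_i = -1.114 mm.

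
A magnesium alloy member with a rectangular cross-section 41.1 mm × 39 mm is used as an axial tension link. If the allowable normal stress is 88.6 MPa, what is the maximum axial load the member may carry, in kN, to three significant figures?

A = 1603 mm².
P_max = σ_allow · A = 88.6 · 1603 = 142000 N = 142 kN.

142 kN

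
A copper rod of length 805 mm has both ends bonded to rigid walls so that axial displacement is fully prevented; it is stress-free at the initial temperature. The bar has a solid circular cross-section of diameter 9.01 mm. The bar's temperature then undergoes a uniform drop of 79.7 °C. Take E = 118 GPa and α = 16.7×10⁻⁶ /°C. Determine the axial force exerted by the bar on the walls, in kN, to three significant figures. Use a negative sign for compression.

Free thermal expansion αLΔT = 16.7e-6 · 805 · -79.7 = -1.071 mm.
The walls impose strain ε = −(-1.071)/805 = 1.3310e-03; σ = Eε = 118000 · 1.3310e-03 = 157.1 MPa.
Wall reaction R = σ·A = 157.1·63.76 = 10010 N = 10.01 kN.

10.0 kN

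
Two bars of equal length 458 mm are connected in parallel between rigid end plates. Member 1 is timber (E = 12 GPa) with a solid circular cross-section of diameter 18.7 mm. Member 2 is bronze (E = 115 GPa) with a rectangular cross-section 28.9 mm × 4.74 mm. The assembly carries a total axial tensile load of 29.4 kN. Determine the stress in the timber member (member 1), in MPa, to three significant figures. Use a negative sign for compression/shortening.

A_1 = 274.6 mm².
A_2 = 137 mm².
Equal strain + equilibrium ⇒ each member carries load in proportion to AE: A₁E₁ = 3296000 N, A₂E₂ = 15750000 N, ΣAE = 19050000 N.
σ₁ = P·E₁/ΣAE = 29400·12000/19050000 = 18.52 MPa.

18.5 MPa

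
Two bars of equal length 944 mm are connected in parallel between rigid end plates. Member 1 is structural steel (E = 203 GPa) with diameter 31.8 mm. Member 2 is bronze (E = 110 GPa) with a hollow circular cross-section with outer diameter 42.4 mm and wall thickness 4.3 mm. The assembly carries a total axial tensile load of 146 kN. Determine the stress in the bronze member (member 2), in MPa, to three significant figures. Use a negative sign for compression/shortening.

A_1 = 794.2 mm².
A_2 = 514.7 mm².
Equal strain + equilibrium ⇒ each member carries load in proportion to AE: A₁E₁ = 161200000 N, A₂E₂ = 56620000 N, ΣAE = 217800000 N.
σ₂ = P·E₂/ΣAE = 146000·110000/217800000 = 73.72 MPa.

73.7 MPa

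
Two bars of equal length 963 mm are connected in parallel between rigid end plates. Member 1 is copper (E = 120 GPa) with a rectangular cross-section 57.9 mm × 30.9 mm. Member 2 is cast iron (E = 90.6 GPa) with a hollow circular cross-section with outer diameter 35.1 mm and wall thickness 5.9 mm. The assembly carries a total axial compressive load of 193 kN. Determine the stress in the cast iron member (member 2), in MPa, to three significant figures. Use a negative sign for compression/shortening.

A_1 = 1789 mm².
A_2 = 541.2 mm².
Equal strain + equilibrium ⇒ each member carries load in proportion to AE: A₁E₁ = 214700000 N, A₂E₂ = 49040000 N, ΣAE = 263700000 N.
σ₂ = P·E₂/ΣAE = -193000·90600/263700000 = -66.3 MPa.

-66.3 MPa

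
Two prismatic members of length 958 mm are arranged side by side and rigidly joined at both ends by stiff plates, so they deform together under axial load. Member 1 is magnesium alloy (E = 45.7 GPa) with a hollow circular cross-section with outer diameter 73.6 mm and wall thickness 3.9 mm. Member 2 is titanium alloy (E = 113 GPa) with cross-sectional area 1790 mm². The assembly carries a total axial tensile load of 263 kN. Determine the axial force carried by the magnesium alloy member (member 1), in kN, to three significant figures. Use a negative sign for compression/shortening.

A_1 = 854 mm².
Equal strain + equilibrium ⇒ each member carries load in proportion to AE: A₁E₁ = 39030000 N, A₂E₂ = 202300000 N, ΣAE = 241300000 N.
F₁ = P·A₁E₁/ΣAE = 263000·39030000/241300000 = 42540 N.

42.5 kN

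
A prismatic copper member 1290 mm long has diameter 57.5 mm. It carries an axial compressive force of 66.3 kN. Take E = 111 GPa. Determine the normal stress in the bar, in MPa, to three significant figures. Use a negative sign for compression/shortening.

-25.5 MPa

A = 2597 mm².
σ = N/A = -66300/2597 = -25.53 MPa.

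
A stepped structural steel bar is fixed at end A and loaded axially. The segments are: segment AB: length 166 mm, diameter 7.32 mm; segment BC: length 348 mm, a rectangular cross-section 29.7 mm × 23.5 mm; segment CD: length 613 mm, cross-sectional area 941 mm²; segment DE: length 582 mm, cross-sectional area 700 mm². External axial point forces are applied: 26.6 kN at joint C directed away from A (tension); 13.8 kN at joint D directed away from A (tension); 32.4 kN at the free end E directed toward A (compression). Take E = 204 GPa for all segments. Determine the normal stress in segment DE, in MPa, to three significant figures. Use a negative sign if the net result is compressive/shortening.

-46.3 MPa

Internal axial forces (sectioning from the free end, tension +): N_DE = -32.4 kN, N_CD = -18.6 kN, N_BC = 8 kN, N_AB = 8 kN.
σ_DE = N_DE/A_DE = -32400/700 = -46.29 MPa.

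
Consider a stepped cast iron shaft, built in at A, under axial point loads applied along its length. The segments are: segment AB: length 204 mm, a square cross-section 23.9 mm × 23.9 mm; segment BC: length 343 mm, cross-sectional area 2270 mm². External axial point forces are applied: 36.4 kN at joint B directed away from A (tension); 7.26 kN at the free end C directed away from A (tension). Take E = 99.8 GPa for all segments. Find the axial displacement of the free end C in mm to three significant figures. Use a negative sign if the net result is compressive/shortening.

Internal axial forces (sectioning from the free end, tension +): N_BC = 7.26 kN, N_AB = 43.66 kN.
A_AB = 571.2 mm².
δ_AB = 43660·204/(571.2·99800) = 0.1562 mm
δ_BC = 7260·343/(2270·99800) = 0.01099 mm
δ = Σδ_i = 0.1672 mm.

0.167 mm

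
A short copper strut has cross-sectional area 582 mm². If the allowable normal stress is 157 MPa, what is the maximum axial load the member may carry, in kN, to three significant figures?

P_max = σ_allow · A = 157 · 582 = 91370 N = 91.37 kN.

91.4 kN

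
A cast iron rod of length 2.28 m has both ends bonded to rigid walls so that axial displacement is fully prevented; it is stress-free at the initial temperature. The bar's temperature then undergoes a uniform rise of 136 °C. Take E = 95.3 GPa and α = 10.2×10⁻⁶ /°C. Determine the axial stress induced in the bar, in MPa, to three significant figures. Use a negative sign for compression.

-132 MPa

Free thermal expansion αLΔT = 10.2e-6 · 2280 · 136 = 3.163 mm.
The walls impose strain ε = −(3.163)/2280 = -1.3872e-03; σ = Eε = 95300 · -1.3872e-03 = -132.2 MPa.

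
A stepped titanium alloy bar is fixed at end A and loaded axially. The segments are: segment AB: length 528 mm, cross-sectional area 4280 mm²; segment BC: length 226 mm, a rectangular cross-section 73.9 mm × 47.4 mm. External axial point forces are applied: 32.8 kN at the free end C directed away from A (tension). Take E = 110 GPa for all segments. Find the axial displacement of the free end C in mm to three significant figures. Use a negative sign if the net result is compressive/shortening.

Internal axial forces (sectioning from the free end, tension +): N_BC = 32.8 kN, N_AB = 32.8 kN.
A_BC = 3503 mm².
δ_AB = 32800·528/(4280·110000) = 0.03679 mm
δ_BC = 32800·226/(3503·110000) = 0.01924 mm
δ = Σδ_i = 0.05602 mm.

0.0560 mm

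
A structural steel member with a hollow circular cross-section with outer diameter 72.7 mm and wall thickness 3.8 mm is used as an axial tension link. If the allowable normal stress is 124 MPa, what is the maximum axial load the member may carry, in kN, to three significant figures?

102 kN

A = 822.5 mm².
P_max = σ_allow · A = 124 · 822.5 = 102000 N = 102 kN.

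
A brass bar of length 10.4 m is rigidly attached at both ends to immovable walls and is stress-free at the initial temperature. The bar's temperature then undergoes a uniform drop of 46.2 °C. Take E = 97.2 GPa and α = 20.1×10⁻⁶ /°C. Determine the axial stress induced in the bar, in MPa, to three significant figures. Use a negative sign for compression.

Free thermal expansion αLΔT = 20.1e-6 · 10400 · -46.2 = -9.658 mm.
The walls impose strain ε = −(-9.658)/10400 = 9.2862e-04; σ = Eε = 97200 · 9.2862e-04 = 90.26 MPa.

90.3 MPa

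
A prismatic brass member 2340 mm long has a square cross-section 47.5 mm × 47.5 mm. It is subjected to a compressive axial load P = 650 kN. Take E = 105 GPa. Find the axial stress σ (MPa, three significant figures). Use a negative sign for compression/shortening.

A = 2256 mm².
σ = N/A = -650000/2256 = -288.1 MPa.

-288 MPa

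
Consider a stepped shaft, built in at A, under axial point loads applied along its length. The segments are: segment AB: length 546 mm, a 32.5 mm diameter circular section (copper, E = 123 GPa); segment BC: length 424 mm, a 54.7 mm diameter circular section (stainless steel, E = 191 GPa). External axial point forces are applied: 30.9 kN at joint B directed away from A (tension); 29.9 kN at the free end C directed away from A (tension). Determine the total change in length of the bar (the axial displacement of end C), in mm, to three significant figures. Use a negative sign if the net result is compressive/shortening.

Internal axial forces (sectioning from the free end, tension +): N_BC = 29.9 kN, N_AB = 60.8 kN.
A_AB = 829.6 mm².
A_BC = 2350 mm².
δ_AB = 60800·546/(829.6·123000) = 0.3253 mm
δ_BC = 29900·424/(2350·191000) = 0.02824 mm
δ = Σδ_i = 0.3536 mm.

0.354 mm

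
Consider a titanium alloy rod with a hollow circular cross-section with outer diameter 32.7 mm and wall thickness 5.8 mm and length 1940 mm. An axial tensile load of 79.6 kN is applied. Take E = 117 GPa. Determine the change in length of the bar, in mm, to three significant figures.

A = 490.2 mm².
δ_mech = NL/(AE) = 79600·1940/(490.2·117000) = 2.693 mm.

2.69 mm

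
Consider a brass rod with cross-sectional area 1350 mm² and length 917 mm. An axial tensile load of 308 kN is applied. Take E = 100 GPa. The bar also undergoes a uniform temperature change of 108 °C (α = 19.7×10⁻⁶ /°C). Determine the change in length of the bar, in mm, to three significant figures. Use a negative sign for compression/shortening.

4.04 mm

δ_mech = NL/(AE) = 308000·917/(1350·100000) = 2.092 mm.
δ_thermal = αLΔT = 19.7e-6·917·108 = 1.951 mm.
δ = δ_mech + δ_thermal = 4.043 mm.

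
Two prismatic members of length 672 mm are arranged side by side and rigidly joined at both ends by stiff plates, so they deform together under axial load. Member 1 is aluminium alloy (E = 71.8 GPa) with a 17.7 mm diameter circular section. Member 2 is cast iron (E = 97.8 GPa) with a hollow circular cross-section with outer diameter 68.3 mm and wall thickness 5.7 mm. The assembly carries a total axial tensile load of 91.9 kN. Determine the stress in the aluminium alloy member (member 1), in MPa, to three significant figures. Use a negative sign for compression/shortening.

51.8 MPa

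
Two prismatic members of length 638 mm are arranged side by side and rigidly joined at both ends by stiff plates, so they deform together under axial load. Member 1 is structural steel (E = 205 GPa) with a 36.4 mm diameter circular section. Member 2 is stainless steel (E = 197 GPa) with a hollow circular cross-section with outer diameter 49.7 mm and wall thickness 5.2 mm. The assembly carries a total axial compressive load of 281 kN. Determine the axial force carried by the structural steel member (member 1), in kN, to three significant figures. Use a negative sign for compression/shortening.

-168 kN

A_1 = 1041 mm².
A_2 = 727 mm².
Equal strain + equilibrium ⇒ each member carries load in proportion to AE: A₁E₁ = 213300000 N, A₂E₂ = 143200000 N, ΣAE = 356500000 N.
F₁ = P·A₁E₁/ΣAE = -281000·213300000/356500000 = -168100 N.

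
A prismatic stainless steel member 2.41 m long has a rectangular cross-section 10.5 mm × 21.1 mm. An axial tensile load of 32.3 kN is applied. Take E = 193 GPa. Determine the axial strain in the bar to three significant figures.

A = 221.6 mm².
σ = N/A = 145.8 MPa; ε = σ/E = 145.8/193000 = 7.554e-04.

7.55e-04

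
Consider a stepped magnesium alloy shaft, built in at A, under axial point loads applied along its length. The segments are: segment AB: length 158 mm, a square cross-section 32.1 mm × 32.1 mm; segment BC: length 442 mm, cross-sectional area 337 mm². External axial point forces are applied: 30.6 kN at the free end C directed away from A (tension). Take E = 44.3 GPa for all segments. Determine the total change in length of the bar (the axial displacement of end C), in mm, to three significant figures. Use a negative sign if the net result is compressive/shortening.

1.01 mm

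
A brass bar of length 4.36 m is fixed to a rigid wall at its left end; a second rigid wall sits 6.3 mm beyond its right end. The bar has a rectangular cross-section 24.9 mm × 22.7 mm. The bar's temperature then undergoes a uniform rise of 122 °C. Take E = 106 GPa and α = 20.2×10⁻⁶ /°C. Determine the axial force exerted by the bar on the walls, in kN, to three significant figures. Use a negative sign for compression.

-61.1 kN

Free thermal expansion αLΔT = 20.2e-6 · 4360 · 122 = 10.74 mm.
The walls engage after the gap closes; constrained expansion = 10.74 − 6.3 = 4.445 mm.
The walls impose strain ε = −(4.445)/4360 = -1.0194e-03; σ = Eε = 106000 · -1.0194e-03 = -108.1 MPa.
Wall reaction R = σ·A = -108.1·565.2 = -61080 N = -61.08 kN.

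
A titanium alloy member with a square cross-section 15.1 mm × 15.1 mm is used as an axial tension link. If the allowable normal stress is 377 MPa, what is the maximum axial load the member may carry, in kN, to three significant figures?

A = 228 mm².
P_max = σ_allow · A = 377 · 228 = 85960 N = 85.96 kN.

86.0 kN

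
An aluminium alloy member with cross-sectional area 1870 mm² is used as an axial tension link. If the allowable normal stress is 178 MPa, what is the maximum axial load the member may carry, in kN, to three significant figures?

333 kN

P_max = σ_allow · A = 178 · 1870 = 332900 N = 332.9 kN.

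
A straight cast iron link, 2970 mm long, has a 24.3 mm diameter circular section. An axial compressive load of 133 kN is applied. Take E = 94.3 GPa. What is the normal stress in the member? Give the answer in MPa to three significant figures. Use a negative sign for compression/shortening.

A = 463.8 mm².
σ = N/A = -133000/463.8 = -286.8 MPa.

-287 MPa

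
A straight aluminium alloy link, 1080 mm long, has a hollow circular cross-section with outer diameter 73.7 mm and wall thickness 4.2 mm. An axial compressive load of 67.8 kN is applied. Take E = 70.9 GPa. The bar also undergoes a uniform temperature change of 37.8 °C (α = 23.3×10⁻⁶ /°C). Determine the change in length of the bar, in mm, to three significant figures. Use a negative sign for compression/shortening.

-0.175 mm

A = 917 mm².
δ_mech = NL/(AE) = -67800·1080/(917·70900) = -1.126 mm.
δ_thermal = αLΔT = 23.3e-6·1080·37.8 = 0.9512 mm.
δ = δ_mech + δ_thermal = -0.175 mm.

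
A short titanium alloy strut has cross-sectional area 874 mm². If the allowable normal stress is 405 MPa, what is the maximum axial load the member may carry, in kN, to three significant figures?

P_max = σ_allow · A = 405 · 874 = 354000 N = 354 kN.

354 kN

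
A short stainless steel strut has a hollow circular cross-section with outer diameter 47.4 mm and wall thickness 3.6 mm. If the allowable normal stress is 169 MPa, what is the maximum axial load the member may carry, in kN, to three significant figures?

A = 495.4 mm².
P_max = σ_allow · A = 169 · 495.4 = 83720 N = 83.72 kN.

83.7 kN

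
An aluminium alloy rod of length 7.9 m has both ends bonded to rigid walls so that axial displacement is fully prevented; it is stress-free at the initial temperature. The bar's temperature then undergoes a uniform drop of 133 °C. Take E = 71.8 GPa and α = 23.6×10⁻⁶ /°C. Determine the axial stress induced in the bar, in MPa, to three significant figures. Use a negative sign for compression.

225 MPa

Free thermal expansion αLΔT = 23.6e-6 · 7900 · -133 = -24.8 mm.
The walls impose strain ε = −(-24.8)/7900 = 3.1388e-03; σ = Eε = 71800 · 3.1388e-03 = 225.4 MPa.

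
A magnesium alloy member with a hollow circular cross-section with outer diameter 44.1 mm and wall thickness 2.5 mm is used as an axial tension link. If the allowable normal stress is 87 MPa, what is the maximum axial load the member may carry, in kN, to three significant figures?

A = 326.7 mm².
P_max = σ_allow · A = 87 · 326.7 = 28430 N = 28.43 kN.

28.4 kN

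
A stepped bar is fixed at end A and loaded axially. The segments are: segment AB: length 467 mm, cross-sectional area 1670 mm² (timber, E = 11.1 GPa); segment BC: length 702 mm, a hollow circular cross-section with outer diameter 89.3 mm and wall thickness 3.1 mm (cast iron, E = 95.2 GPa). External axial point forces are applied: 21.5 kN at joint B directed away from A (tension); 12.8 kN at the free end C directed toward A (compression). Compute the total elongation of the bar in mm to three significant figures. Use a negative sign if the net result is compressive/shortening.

0.107 mm

Internal axial forces (sectioning from the free end, tension +): N_BC = -12.8 kN, N_AB = 8.7 kN.
A_BC = 839.5 mm².
δ_AB = 8700·467/(1670·11100) = 0.2192 mm
δ_BC = -12800·702/(839.5·95200) = -0.1124 mm
δ = Σδ_i = 0.1067 mm.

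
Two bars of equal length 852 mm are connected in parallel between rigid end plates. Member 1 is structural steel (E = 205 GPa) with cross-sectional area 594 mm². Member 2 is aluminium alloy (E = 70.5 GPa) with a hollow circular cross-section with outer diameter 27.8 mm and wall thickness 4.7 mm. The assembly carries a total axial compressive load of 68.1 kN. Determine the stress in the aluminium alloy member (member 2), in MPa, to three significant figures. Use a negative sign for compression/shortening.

-32.9 MPa

A_2 = 341.1 mm².
Equal strain + equilibrium ⇒ each member carries load in proportion to AE: A₁E₁ = 121800000 N, A₂E₂ = 24050000 N, ΣAE = 145800000 N.
σ₂ = P·E₂/ΣAE = -68100·70500/145800000 = -32.93 MPa.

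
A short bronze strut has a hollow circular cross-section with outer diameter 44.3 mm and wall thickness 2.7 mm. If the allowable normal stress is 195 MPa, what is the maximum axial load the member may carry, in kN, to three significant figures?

A = 352.9 mm².
P_max = σ_allow · A = 195 · 352.9 = 68810 N = 68.81 kN.

68.8 kN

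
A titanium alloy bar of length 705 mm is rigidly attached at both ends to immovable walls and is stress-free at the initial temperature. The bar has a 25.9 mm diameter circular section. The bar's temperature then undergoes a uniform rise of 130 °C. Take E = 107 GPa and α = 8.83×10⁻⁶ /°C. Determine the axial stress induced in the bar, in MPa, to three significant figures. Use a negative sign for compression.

Free thermal expansion αLΔT = 8.83e-6 · 705 · 130 = 0.8093 mm.
The walls impose strain ε = −(0.8093)/705 = -1.1479e-03; σ = Eε = 107000 · -1.1479e-03 = -122.8 MPa.

-123 MPa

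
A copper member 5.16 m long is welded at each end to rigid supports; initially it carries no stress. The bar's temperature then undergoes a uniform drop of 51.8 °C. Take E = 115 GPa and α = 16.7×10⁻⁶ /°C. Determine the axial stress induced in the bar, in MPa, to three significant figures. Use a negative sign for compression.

99.5 MPa

Free thermal expansion αLΔT = 16.7e-6 · 5160 · -51.8 = -4.464 mm.
The walls impose strain ε = −(-4.464)/5160 = 8.6506e-04; σ = Eε = 115000 · 8.6506e-04 = 99.48 MPa.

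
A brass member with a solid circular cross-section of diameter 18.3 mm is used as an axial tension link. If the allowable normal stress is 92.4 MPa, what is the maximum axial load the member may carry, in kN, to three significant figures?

24.3 kN

A = 263 mm².
P_max = σ_allow · A = 92.4 · 263 = 24300 N = 24.3 kN.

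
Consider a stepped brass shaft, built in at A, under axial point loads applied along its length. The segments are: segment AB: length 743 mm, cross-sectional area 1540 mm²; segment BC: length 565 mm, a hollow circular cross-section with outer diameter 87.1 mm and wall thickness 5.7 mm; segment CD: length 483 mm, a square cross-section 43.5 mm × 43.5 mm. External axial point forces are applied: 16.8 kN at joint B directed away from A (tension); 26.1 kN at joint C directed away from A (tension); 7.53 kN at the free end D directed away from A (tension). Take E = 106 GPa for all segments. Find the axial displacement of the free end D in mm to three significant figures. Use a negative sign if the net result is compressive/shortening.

0.371 mm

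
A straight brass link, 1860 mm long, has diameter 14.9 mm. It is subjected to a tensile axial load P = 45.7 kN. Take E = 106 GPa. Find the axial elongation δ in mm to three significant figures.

A = 174.4 mm².
δ_mech = NL/(AE) = 45700·1860/(174.4·106000) = 4.599 mm.

4.60 mm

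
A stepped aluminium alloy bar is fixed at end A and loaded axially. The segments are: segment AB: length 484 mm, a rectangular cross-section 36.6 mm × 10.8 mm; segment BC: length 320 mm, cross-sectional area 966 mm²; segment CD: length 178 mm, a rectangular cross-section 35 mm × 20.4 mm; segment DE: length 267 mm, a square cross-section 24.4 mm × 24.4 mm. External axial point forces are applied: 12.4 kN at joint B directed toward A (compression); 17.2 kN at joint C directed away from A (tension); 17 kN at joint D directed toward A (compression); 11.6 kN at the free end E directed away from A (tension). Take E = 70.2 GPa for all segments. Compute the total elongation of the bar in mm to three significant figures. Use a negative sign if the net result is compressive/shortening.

Internal axial forces (sectioning from the free end, tension +): N_DE = 11.6 kN, N_CD = -5.4 kN, N_BC = 11.8 kN, N_AB = -0.6 kN.
A_AB = 395.3 mm².
A_CD = 714 mm².
A_DE = 595.4 mm².
δ_AB = -600·484/(395.3·70200) = -0.01047 mm
δ_BC = 11800·320/(966·70200) = 0.05568 mm
δ_CD = -5400·178/(714·70200) = -0.01918 mm
δ_DE = 11600·267/(595.4·70200) = 0.07411 mm
δ = Σδ_i = 0.1001 mm.

0.100 mm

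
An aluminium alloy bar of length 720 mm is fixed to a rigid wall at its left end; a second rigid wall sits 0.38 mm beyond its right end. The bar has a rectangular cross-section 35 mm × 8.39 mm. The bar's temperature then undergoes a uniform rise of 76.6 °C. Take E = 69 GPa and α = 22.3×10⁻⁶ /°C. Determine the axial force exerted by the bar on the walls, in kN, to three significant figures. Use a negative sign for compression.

-23.9 kN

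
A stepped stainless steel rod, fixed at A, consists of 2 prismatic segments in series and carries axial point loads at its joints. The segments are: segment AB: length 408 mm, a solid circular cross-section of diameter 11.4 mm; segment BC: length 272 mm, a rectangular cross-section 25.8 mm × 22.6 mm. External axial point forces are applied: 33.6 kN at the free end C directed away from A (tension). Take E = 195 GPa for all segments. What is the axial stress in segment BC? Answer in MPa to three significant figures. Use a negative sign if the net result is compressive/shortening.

Internal axial forces (sectioning from the free end, tension +): N_BC = 33.6 kN, N_AB = 33.6 kN.
A_BC = 583.1 mm².
σ_BC = N_BC/A_BC = 33600/583.1 = 57.63 MPa.

57.6 MPa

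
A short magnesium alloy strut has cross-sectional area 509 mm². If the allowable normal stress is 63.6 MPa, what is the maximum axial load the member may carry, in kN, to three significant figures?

32.4 kN

P_max = σ_allow · A = 63.6 · 509 = 32370 N = 32.37 kN.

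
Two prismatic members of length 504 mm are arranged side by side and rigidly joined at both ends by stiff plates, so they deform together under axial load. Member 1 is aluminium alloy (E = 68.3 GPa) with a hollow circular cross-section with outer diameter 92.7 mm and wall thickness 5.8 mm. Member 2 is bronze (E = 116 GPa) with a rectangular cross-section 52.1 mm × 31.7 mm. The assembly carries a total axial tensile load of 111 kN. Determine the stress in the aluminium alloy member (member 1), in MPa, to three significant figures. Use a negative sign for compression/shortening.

25.3 MPa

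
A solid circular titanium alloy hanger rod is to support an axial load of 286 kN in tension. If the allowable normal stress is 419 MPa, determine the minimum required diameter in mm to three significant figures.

Required area A ≥ P/σ_allow = 286000/419 = 682.6 mm².
For a solid circular section, d ≥ √(4A/π) = 29.48 mm.

29.5 mm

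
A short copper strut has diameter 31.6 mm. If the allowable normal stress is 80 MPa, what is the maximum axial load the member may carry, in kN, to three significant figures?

A = 784.3 mm².
P_max = σ_allow · A = 80 · 784.3 = 62740 N = 62.74 kN.

62.7 kN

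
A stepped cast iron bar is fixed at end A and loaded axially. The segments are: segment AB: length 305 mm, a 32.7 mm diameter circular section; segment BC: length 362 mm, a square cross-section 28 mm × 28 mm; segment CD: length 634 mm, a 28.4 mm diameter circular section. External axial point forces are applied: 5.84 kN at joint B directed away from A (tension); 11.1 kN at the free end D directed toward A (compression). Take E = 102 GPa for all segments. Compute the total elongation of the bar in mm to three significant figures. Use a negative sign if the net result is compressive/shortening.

-0.178 mm

Internal axial forces (sectioning from the free end, tension +): N_CD = -11.1 kN, N_BC = -11.1 kN, N_AB = -5.26 kN.
A_AB = 839.8 mm².
A_BC = 784 mm².
A_CD = 633.5 mm².
δ_AB = -5260·305/(839.8·102000) = -0.01873 mm
δ_BC = -11100·362/(784·102000) = -0.05025 mm
δ_CD = -11100·634/(633.5·102000) = -0.1089 mm
δ = Σδ_i = -0.1779 mm.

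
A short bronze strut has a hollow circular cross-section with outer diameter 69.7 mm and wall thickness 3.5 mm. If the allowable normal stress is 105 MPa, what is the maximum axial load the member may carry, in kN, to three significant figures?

76.4 kN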